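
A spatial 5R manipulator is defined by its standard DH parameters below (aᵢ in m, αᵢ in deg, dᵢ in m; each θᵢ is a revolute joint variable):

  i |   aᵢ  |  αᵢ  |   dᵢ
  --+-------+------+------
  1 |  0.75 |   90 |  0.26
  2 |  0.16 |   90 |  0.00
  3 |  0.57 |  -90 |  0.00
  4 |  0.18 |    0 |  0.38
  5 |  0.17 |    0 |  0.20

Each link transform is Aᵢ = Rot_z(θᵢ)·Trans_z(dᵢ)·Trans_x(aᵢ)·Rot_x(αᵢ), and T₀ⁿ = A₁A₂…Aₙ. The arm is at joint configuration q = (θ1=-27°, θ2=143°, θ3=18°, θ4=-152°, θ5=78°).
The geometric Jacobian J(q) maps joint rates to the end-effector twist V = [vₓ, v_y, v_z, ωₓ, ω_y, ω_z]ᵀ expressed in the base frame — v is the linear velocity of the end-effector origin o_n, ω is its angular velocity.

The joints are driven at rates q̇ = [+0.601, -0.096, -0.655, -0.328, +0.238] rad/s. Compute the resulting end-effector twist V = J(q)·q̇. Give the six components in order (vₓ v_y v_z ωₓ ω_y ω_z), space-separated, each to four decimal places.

0.3263 0.4191 0.2283 -0.2886 0.3508 0.0946

o_n = [0.1903, -0.8749, 0.7085]
J₁: ẑ×o_n = [0.8749, 0.1903, -0.0000], ω = ẑ
J2: z=[-0.4540, -0.8910, 0.0000] o=[0.6683, -0.3405, 0.2600] → [-0.3996, 0.2036, -0.1833, -0.4540, -0.8910, 0.0000]
J3: z=[0.5362, -0.2732, 0.7986] o=[0.5544, -0.2825, 0.3563] → [0.3769, -0.4797, -0.4171, 0.5362, -0.2732, 0.7986]
J4: z=[-0.2119, -0.9594, -0.1860] o=[0.0887, -0.2429, 0.6825] → [-0.1425, -0.0134, 0.2314, -0.2119, -0.9594, -0.1860]
J5: z=[-0.2119, -0.9594, -0.1860] o=[0.1833, -0.6416, 0.5884] → [-0.1586, 0.0242, 0.0561, -0.2119, -0.9594, -0.1860]
V = J·q̇ = [0.3263, 0.4191, 0.2283, -0.2886, 0.3508, 0.0946]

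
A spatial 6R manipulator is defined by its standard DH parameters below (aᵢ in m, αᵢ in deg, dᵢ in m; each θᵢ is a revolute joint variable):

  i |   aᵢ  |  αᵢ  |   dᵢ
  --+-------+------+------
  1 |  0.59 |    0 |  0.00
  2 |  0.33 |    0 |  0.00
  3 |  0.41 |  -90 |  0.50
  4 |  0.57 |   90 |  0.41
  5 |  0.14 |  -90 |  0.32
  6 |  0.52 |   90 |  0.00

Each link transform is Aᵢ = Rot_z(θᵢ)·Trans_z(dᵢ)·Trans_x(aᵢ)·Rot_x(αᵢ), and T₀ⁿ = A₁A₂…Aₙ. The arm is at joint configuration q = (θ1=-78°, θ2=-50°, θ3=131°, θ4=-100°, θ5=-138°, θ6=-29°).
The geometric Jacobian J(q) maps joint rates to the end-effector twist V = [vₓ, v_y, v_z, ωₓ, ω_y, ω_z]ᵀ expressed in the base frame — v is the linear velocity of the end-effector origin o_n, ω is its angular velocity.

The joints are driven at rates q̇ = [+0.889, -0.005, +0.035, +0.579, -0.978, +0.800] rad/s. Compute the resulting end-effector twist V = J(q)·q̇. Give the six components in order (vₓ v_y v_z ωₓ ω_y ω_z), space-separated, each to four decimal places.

1.1915 0.0891 -0.1287 0.8698 0.0300 1.6160

o_n = [-0.2565, -0.8344, 0.5267]
J₁: ẑ×o_n = [0.8344, -0.2565, 0.0000], ω = ẑ
J2: z=[0.0000, 0.0000, 1.0000] o=[0.1227, -0.5771, 0.0000] → [0.2573, -0.3792, 0.0000, 0.0000, 0.0000, 1.0000]
J3: z=[0.0000, 0.0000, 1.0000] o=[-0.0805, -0.8372, 0.0000] → [-0.0028, -0.1760, 0.0000, 0.0000, 0.0000, 1.0000]
J4: z=[-0.0523, 0.9986, 0.0000] o=[0.3289, -0.8157, 0.5000] → [0.0267, 0.0014, 0.5856, -0.0523, 0.9986, 0.0000]
J5: z=[-0.9835, -0.0515, -0.1736] o=[0.2086, -0.4114, 1.0613] → [-0.0459, -0.4450, 0.3920, -0.9835, -0.0515, -0.1736]
J6: z=[-0.0771, -0.7482, 0.6590] o=[-0.0831, -0.5205, 0.9033] → [0.4886, -0.1433, -0.1055, -0.0771, -0.7482, 0.6590]
V = J·q̇ = [1.1915, 0.0891, -0.1287, 0.8698, 0.0300, 1.6160]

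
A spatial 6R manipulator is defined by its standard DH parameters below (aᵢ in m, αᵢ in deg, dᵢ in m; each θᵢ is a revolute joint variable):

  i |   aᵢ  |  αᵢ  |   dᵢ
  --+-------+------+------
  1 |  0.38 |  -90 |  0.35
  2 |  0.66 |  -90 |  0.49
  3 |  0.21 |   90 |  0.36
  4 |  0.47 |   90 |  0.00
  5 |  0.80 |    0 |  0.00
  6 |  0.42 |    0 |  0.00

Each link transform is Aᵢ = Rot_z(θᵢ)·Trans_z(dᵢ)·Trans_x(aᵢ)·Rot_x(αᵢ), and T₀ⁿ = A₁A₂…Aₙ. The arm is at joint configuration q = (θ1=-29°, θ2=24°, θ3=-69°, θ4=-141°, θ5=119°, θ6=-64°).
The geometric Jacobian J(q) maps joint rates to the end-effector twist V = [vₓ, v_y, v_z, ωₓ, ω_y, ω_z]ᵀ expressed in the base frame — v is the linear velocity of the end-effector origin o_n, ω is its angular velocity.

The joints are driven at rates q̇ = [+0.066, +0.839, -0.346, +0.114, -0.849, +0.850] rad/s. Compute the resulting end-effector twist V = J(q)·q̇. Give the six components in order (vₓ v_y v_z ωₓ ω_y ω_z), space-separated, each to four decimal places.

-0.6820 -0.3448 0.9095 0.4639 0.7482 0.4248

o_n = [0.4139, 0.7146, 0.3407]
J₁: ẑ×o_n = [-0.7146, 0.4139, 0.0000], ω = ẑ
J2: z=[0.4848, 0.8746, 0.0000] o=[0.3324, -0.1842, 0.3500] → [-0.0081, 0.0045, 0.3644, 0.4848, 0.8746, 0.0000]
J3: z=[-0.3557, 0.1972, -0.9135] o=[1.0973, -0.0480, 0.0816] → [0.7478, 0.7164, -0.1365, -0.3557, 0.1972, -0.9135]
J4: z=[-0.5722, 0.7269, 0.3797] o=[1.1244, 0.1612, -0.2779] → [0.2395, 0.0842, 0.1997, -0.5722, 0.7269, 0.3797]
J5: z=[-0.7415, -0.2607, -0.6182] o=[0.9597, -0.1374, 0.0455] → [0.4498, 0.5563, -0.7741, -0.7415, -0.2607, -0.6182]
J6: z=[-0.7415, -0.2607, -0.6182] o=[0.6952, 0.6176, 0.0443] → [-0.0173, 0.3937, -0.1453, -0.7415, -0.2607, -0.6182]
V = J·q̇ = [-0.6820, -0.3448, 0.9095, 0.4639, 0.7482, 0.4248]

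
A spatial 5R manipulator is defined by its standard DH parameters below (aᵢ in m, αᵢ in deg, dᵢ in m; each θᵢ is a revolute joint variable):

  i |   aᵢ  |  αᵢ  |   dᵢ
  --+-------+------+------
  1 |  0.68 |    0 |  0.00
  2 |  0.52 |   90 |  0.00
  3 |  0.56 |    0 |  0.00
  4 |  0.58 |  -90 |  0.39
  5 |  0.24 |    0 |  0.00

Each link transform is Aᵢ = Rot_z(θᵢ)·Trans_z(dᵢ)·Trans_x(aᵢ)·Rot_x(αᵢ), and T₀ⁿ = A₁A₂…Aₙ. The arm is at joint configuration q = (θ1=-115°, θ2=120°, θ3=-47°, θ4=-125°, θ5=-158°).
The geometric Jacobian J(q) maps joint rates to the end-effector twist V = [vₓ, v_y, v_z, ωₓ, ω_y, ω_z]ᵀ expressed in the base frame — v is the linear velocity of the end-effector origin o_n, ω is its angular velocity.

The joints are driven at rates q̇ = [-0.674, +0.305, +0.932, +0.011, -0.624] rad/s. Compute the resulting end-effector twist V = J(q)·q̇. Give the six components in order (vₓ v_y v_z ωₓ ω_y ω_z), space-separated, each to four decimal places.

-0.1039 0.1574 0.0299 -0.0043 -0.9470 0.2489

o_n = [0.3003, -1.0466, -0.4593]
J₁: ẑ×o_n = [1.0466, 0.3003, -0.0000], ω = ẑ
J2: z=[0.0000, 0.0000, 1.0000] o=[-0.2874, -0.6163, 0.0000] → [0.4303, 0.5877, -0.0000, 0.0000, 0.0000, 1.0000]
J3: z=[0.0872, -0.9962, 0.0000] o=[0.2306, -0.5710, 0.0000] → [0.4576, 0.0400, 0.0279, 0.0872, -0.9962, 0.0000]
J4: z=[0.0872, -0.9962, 0.0000] o=[0.6111, -0.5377, -0.4096] → [0.0496, 0.0043, -0.3540, 0.0872, -0.9962, 0.0000]
J5: z=[0.1386, 0.0121, -0.9903] o=[0.0729, -0.9763, -0.4903] → [-0.0693, -0.2294, -0.0125, 0.1386, 0.0121, -0.9903]
V = J·q̇ = [-0.1039, 0.1574, 0.0299, -0.0043, -0.9470, 0.2489]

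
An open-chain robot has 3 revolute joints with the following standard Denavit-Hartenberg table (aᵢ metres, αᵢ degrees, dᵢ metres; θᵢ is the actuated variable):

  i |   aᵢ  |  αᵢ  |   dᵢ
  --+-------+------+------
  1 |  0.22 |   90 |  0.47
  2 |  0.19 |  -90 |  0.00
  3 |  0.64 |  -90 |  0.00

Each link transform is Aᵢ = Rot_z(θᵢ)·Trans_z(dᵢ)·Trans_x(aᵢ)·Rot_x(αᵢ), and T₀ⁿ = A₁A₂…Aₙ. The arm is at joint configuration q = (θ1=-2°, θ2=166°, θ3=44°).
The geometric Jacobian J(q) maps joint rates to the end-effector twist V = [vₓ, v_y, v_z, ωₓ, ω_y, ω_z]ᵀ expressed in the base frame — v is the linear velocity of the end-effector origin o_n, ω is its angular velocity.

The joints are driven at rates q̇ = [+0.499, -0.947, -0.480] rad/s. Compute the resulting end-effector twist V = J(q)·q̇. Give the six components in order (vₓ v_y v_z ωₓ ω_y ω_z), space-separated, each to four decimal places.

o_n = [-0.3953, 0.4587, 0.6273]
J₁: ẑ×o_n = [-0.4587, -0.3953, 0.0000], ω = ẑ
J2: z=[-0.0349, -0.9994, 0.0000] o=[0.2199, -0.0077, 0.4700] → [-0.1572, 0.0055, -0.6311, -0.0349, -0.9994, 0.0000]
J3: z=[-0.2418, 0.0084, -0.9703] o=[0.0356, -0.0012, 0.5160] → [0.4472, 0.4450, -0.1076, -0.2418, 0.0084, -0.9703]
V = J·q̇ = [-0.2946, -0.4161, 0.6492, 0.1491, 0.9424, 0.9647]

-0.2946 -0.4161 0.6492 0.1491 0.9424 0.9647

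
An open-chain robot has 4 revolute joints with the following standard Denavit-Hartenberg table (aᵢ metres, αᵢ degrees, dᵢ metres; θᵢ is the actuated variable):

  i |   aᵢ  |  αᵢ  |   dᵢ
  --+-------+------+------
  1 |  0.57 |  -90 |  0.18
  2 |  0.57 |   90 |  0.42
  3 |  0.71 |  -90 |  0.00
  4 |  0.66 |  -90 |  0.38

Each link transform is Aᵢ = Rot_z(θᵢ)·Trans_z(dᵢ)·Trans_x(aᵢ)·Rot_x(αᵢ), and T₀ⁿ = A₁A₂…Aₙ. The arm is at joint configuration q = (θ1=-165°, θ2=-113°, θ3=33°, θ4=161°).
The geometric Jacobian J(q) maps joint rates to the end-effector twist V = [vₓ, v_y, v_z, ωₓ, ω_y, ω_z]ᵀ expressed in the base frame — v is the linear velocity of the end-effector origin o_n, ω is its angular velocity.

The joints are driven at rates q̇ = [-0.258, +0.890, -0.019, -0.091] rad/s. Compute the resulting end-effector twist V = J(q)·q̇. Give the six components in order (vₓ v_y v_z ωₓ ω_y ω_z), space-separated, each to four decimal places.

o_n = [-0.3741, -0.9135, 0.6645]
J₁: ẑ×o_n = [0.9135, -0.3741, 0.0000], ω = ẑ
J2: z=[0.2588, -0.9659, 0.0000] o=[-0.5506, -0.1475, 0.1800] → [-0.4680, -0.1254, -0.0278, 0.2588, -0.9659, 0.0000]
J3: z=[0.8891, 0.2382, -0.3907] o=[-0.2267, -0.4956, 0.7047] → [-0.1729, 0.0933, -0.3365, 0.8891, 0.2382, -0.3907]
J4: z=[0.0115, -0.8652, -0.5013] o=[0.0981, -0.8089, 1.2528] → [0.4566, 0.2435, -0.4097, 0.0115, -0.8652, -0.5013]
V = J·q̇ = [-0.6904, -0.0390, 0.0190, 0.2124, -0.7855, -0.2050]

-0.6904 -0.0390 0.0190 0.2124 -0.7855 -0.2050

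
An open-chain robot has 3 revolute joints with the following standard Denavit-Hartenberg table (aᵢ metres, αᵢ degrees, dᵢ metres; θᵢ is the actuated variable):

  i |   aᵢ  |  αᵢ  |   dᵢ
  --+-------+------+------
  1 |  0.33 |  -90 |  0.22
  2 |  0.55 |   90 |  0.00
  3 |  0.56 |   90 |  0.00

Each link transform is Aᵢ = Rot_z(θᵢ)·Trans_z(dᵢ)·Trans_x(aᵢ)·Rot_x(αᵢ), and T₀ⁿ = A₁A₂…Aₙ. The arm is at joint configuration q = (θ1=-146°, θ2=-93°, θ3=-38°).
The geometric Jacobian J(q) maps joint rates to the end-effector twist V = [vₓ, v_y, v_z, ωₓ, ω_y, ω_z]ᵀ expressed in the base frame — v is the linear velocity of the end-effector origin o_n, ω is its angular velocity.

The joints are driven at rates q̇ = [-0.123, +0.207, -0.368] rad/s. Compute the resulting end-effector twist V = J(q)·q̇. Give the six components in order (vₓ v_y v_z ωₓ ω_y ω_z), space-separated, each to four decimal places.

-0.2502 0.0684 -0.1160 -0.1889 -0.3771 -0.1037

o_n = [-0.4234, 0.1303, 1.2099]
J₁: ẑ×o_n = [-0.1303, -0.4234, 0.0000], ω = ẑ
J2: z=[0.5592, -0.8290, 0.0000] o=[-0.2736, -0.1845, 0.2200] → [-0.8207, -0.5536, 0.0519, 0.5592, -0.8290, 0.0000]
J3: z=[0.8279, 0.5584, -0.0523] o=[-0.2497, -0.1684, 0.7692] → [0.2617, -0.3558, 0.3443, 0.8279, 0.5584, -0.0523]
V = J·q̇ = [-0.2502, 0.0684, -0.1160, -0.1889, -0.3771, -0.1037]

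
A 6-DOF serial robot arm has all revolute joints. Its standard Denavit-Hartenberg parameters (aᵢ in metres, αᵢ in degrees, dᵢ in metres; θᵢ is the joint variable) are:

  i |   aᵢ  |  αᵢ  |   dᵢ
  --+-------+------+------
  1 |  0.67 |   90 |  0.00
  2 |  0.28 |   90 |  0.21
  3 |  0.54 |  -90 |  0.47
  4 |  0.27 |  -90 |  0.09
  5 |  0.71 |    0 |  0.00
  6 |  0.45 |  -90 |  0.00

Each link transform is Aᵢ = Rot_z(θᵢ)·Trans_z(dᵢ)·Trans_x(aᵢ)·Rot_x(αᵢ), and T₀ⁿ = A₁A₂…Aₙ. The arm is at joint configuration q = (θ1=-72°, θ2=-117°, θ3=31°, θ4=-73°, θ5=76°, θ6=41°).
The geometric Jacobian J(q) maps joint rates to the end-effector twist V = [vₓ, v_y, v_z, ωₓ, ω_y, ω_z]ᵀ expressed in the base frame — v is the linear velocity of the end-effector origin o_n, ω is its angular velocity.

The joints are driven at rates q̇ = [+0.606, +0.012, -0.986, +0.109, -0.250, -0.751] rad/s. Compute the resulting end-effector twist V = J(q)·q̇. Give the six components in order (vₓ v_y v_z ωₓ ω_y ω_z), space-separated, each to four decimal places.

o_n = [0.1472, 0.6253, -0.8573]
J₁: ẑ×o_n = [-0.6253, 0.1472, 0.0000], ω = ẑ
J2: z=[-0.9511, -0.3090, 0.0000] o=[0.2070, -0.6372, 0.0000] → [0.2649, -0.8153, -1.2192, -0.9511, -0.3090, 0.0000]
J3: z=[-0.2753, 0.8474, 0.4540] o=[-0.0320, -0.5812, -0.2495] → [-1.0628, -0.0860, -0.4840, -0.2753, 0.8474, 0.4540]
J4: z=[-0.7430, -0.4873, 0.4589] o=[-0.4908, -0.0690, -0.4485] → [-0.1194, -0.0109, -0.2050, -0.7430, -0.4873, 0.4589]
J5: z=[-0.5029, -0.0460, -0.8631] o=[-0.6769, 0.1226, -0.3503] → [0.4572, -0.9663, -0.2149, -0.5029, -0.0460, -0.8631]
J6: z=[-0.5029, -0.0460, -0.8631] o=[-0.2410, 0.6080, -0.6302] → [0.0253, -0.4492, 0.0092, -0.5029, -0.0460, -0.8631]
V = J·q̇ = [0.5259, 0.7419, 0.4870, 0.6825, -0.8463, 1.0724]

0.5259 0.7419 0.4870 0.6825 -0.8463 1.0724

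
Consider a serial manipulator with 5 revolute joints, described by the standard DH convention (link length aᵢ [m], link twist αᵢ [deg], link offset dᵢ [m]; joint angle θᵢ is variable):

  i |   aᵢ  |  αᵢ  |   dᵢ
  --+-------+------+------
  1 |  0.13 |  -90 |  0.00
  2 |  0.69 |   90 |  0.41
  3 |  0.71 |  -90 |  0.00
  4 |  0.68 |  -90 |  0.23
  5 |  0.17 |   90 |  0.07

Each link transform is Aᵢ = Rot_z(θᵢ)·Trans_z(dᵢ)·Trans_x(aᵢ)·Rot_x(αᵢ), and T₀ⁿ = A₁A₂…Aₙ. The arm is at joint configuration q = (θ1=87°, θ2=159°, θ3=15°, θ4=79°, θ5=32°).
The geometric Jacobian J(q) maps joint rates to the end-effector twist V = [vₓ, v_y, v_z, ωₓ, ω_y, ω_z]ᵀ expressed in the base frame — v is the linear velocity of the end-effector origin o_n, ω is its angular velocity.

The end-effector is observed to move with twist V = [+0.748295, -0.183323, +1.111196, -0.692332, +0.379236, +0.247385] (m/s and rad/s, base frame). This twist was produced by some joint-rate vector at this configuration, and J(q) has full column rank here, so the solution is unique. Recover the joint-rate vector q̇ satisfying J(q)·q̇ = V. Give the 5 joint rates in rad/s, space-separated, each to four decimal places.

0.8030 0.6100 0.6590 0.1290 0.0920

o_n = [-0.8290, -1.4538, 0.2570]
J₁: ẑ×o_n = [1.4538, -0.8290, 0.0000], ω = ẑ
J2: z=[-0.9986, 0.0523, 0.0000] o=[0.0068, 0.1298, 0.0000] → [0.0135, 0.2567, 1.6252, -0.9986, 0.0523, 0.0000]
J3: z=[0.0188, 0.3579, -0.9336] o=[-0.4363, -0.4920, -0.2473] → [-0.7174, 0.3572, 0.1225, 0.0188, 0.3579, -0.9336]
J4: z=[-0.9520, 0.2918, 0.0928] o=[-0.6534, -1.1218, -0.4930] → [0.2497, 0.6978, 0.3673, -0.9520, 0.2918, 0.0928]
J5: z=[0.2965, 0.8024, 0.5179] o=[-0.9245, -1.4086, 0.1065] → [0.1442, 0.0048, -0.0900, 0.2965, 0.8024, 0.5179]
q̇ = J⁺·V = [0.8030, 0.6100, 0.6590, 0.1290, 0.0920]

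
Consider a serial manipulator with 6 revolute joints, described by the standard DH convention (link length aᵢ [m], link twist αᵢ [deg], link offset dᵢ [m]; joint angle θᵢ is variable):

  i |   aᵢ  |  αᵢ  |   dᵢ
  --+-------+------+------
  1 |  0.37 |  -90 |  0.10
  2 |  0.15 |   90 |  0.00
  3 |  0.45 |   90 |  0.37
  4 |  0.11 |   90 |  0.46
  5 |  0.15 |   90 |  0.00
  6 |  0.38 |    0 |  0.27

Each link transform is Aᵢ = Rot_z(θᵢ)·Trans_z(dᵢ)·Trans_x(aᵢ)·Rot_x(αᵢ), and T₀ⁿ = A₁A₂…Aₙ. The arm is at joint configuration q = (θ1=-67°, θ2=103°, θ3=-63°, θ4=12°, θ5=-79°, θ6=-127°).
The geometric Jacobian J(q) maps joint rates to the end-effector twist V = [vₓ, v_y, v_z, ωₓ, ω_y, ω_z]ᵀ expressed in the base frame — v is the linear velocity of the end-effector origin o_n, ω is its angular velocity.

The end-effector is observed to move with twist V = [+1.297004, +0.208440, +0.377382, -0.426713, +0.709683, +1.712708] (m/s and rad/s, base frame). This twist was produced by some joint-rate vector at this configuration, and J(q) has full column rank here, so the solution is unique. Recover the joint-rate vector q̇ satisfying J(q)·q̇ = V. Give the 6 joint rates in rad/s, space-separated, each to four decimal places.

o_n = [0.0172, -1.1078, 0.1359]
J₁: ẑ×o_n = [1.1078, 0.0172, -0.0000], ω = ẑ
J2: z=[0.9205, 0.3907, 0.0000] o=[0.1446, -0.3406, 0.1000] → [0.0140, -0.0331, -0.6564, 0.9205, 0.3907, 0.0000]
J3: z=[0.3807, -0.8969, -0.2250] o=[0.1314, -0.3095, -0.0462] → [-0.3429, -0.0436, -0.4064, 0.3807, -0.8969, -0.2250]
J4: z=[-0.3396, -0.3619, 0.8682] o=[-0.1148, -0.7557, -0.3284] → [0.1376, 0.2722, 0.1673, -0.3396, -0.3619, 0.8682]
J5: z=[-0.5512, 0.8245, 0.1281] o=[-0.3548, -0.9701, 0.0182] → [0.1147, 0.1125, -0.2308, -0.5512, 0.8245, 0.1281]
J6: z=[0.8129, 0.4961, 0.3050] o=[-0.3266, -0.9292, -0.1234] → [0.1831, -0.1059, -0.3157, 0.8129, 0.4961, 0.3050]
q̇ = J⁺·V = [0.7550, -0.2640, -0.7290, 0.7010, 0.1810, 0.5310]

0.7550 -0.2640 -0.7290 0.7010 0.1810 0.5310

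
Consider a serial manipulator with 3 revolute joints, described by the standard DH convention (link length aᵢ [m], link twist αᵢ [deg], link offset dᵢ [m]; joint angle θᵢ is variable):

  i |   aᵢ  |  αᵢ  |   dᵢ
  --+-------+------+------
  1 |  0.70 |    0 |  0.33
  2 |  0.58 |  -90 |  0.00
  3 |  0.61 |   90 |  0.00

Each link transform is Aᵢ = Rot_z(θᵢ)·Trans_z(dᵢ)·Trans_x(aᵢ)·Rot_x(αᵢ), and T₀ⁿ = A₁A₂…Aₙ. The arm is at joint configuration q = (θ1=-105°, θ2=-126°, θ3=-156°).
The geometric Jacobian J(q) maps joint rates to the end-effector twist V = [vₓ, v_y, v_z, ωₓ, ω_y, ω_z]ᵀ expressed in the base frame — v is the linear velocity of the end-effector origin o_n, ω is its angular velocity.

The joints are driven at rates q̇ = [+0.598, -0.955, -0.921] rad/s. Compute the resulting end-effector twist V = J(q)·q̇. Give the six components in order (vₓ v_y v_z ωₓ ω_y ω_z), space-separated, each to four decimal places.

0.5544 -0.2808 -0.5132 0.7158 0.5796 -0.3570

o_n = [-0.1955, -0.6585, 0.5781]
J₁: ẑ×o_n = [0.6585, -0.1955, 0.0000], ω = ẑ
J2: z=[0.0000, 0.0000, 1.0000] o=[-0.1812, -0.6761, 0.3300] → [-0.0177, -0.0143, 0.0000, 0.0000, 0.0000, 1.0000]
J3: z=[-0.7771, -0.6293, 0.0000] o=[-0.5462, -0.2254, 0.3300] → [-0.1561, 0.1928, 0.5573, -0.7771, -0.6293, 0.0000]
V = J·q̇ = [0.5544, -0.2808, -0.5132, 0.7158, 0.5796, -0.3570]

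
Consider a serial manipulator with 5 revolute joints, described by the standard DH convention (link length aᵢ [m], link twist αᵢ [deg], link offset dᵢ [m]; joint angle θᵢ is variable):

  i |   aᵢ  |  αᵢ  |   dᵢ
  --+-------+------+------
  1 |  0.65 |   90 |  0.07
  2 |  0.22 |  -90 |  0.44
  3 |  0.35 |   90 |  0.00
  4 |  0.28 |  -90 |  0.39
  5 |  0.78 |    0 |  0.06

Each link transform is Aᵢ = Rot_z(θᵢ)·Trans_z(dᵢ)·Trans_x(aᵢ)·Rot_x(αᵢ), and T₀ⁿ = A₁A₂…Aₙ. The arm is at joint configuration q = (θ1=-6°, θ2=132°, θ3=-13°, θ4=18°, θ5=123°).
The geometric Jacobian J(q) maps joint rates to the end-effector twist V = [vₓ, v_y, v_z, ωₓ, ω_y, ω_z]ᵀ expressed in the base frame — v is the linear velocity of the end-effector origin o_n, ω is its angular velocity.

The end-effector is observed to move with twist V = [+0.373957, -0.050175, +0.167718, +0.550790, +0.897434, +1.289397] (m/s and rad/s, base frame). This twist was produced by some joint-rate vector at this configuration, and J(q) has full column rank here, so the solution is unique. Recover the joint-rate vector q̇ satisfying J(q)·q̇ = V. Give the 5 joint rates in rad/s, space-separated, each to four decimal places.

o_n = [0.3021, -0.2592, 0.4097]
J₁: ẑ×o_n = [0.2592, 0.3021, -0.0000], ω = ẑ
J2: z=[-0.1045, -0.9945, 0.0000] o=[0.6464, -0.0679, 0.0700] → [-0.3378, 0.0355, -0.3224, -0.1045, -0.9945, 0.0000]
J3: z=[-0.7391, 0.0777, -0.6691] o=[0.4540, -0.4901, 0.2335] → [0.1682, 0.2319, -0.1589, -0.7391, 0.0777, -0.6691]
J4: z=[0.0478, -0.9848, -0.1672] o=[0.2189, -0.5446, 0.4869] → [0.1238, -0.0102, 0.0957, 0.0478, -0.9848, -0.1672]
J5: z=[-0.4953, 0.1220, -0.8601] o=[-0.0053, -0.9634, 0.5567] → [0.5878, -0.3373, -0.3862, -0.4953, 0.1220, -0.8601]
q̇ = J⁺·V = [0.8720, -0.5390, -0.8820, -0.4020, 0.2790]

0.8720 -0.5390 -0.8820 -0.4020 0.2790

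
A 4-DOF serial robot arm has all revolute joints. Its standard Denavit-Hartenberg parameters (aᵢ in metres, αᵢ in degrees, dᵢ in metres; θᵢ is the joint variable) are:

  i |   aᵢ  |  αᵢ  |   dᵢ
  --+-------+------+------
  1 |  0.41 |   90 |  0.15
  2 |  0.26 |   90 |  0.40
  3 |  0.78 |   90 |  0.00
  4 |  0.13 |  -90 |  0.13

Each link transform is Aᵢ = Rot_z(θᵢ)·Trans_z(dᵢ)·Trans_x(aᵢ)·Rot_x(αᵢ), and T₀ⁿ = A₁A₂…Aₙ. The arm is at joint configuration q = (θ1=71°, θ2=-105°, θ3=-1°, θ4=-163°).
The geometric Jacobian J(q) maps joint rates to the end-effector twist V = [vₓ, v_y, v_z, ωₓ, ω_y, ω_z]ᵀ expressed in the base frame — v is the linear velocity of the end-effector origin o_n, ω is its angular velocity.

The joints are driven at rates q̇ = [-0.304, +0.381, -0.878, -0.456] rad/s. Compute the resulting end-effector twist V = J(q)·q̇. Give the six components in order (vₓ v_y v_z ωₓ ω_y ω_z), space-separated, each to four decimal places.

-0.4025 0.3957 0.0753 1.0668 0.5275 -0.5389

o_n = [0.3130, 0.1147, -0.7420]
J₁: ẑ×o_n = [-0.1147, 0.3130, 0.0000], ω = ẑ
J2: z=[0.9455, -0.3256, 0.0000] o=[0.1335, 0.3877, 0.1500] → [0.2904, 0.8434, -0.1997, 0.9455, -0.3256, 0.0000]
J3: z=[-0.3145, -0.9133, 0.2588] o=[0.4898, 0.1938, -0.1011] → [0.6058, -0.2473, -0.1366, -0.3145, -0.9133, 0.2588]
J4: z=[-0.9439, 0.3298, 0.0169] o=[0.4112, 0.0074, -0.8544] → [0.0353, 0.1045, -0.0689, -0.9439, 0.3298, 0.0169]
V = J·q̇ = [-0.4025, 0.3957, 0.0753, 1.0668, 0.5275, -0.5389]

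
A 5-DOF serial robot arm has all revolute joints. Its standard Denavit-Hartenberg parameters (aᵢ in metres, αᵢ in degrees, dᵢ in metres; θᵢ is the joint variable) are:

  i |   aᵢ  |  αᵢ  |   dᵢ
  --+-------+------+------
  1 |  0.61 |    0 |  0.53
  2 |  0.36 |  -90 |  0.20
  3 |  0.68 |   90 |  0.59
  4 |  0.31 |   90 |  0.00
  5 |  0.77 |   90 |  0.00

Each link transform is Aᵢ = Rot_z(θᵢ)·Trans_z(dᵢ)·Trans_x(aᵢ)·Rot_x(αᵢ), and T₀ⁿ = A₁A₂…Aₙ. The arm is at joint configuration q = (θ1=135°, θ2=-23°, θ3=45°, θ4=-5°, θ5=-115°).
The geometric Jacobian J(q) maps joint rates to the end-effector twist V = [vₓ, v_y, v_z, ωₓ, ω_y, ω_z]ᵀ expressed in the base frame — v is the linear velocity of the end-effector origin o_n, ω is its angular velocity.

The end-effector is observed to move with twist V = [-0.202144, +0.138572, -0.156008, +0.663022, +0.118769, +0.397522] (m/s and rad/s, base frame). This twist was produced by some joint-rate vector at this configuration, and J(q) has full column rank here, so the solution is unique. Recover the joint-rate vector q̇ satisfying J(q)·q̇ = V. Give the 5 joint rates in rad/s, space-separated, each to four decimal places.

o_n = [-1.1057, 0.5218, -0.2334]
J₁: ẑ×o_n = [-0.5218, -1.1057, 0.0000], ω = ẑ
J2: z=[0.0000, 0.0000, 1.0000] o=[-0.4313, 0.4313, 0.5300] → [-0.0905, -0.6743, 0.0000, 0.0000, 0.0000, 1.0000]
J3: z=[-0.9272, -0.3746, 0.0000] o=[-0.5662, 0.7651, 0.7300] → [0.3609, -0.8933, 0.0235, -0.9272, -0.3746, 0.0000]
J4: z=[-0.2649, 0.6556, 0.7071] o=[-1.2934, 0.9899, 0.2492] → [0.0146, 0.0049, 0.0010, -0.2649, 0.6556, 0.7071]
J5: z=[0.9467, 0.3160, 0.0616] o=[-1.3501, 1.2025, 0.0308] → [-0.0416, 0.2652, -0.7217, 0.9467, 0.3160, 0.0616]
q̇ = J⁺·V = [-0.0480, 0.5590, -0.4590, -0.1780, 0.2010]

-0.0480 0.5590 -0.4590 -0.1780 0.2010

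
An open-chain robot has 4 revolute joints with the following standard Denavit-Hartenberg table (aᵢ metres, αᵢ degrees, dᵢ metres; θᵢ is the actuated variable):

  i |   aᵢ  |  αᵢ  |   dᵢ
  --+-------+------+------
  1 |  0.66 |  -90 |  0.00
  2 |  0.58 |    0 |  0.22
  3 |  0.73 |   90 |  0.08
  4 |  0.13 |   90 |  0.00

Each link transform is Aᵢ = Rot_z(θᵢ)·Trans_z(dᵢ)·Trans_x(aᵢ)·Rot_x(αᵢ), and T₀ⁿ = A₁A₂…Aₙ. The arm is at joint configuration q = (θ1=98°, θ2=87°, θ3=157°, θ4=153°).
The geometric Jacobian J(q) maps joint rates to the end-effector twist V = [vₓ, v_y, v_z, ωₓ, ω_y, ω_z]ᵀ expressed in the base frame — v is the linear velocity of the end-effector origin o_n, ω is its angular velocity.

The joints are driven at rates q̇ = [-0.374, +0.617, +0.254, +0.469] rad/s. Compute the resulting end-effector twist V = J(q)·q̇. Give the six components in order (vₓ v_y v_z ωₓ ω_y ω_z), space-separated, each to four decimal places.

o_n = [-0.4141, 0.3671, -0.0272]
J₁: ẑ×o_n = [-0.3671, -0.4141, 0.0000], ω = ẑ
J2: z=[-0.9903, -0.1392, 0.0000] o=[-0.0919, 0.6536, 0.0000] → [0.0038, -0.0269, 0.2389, -0.9903, -0.1392, 0.0000]
J3: z=[-0.9903, -0.1392, 0.0000] o=[-0.3139, 0.6530, -0.5792] → [-0.0768, 0.5466, 0.2692, -0.9903, -0.1392, 0.0000]
J4: z=[0.1251, -0.8900, -0.4384] o=[-0.3486, 0.3250, 0.0769] → [0.1111, 0.0417, -0.0530, 0.1251, -0.8900, -0.4384]
V = J·q̇ = [0.1722, 0.2967, 0.1909, -0.8039, -0.5387, -0.5796]

0.1722 0.2967 0.1909 -0.8039 -0.5387 -0.5796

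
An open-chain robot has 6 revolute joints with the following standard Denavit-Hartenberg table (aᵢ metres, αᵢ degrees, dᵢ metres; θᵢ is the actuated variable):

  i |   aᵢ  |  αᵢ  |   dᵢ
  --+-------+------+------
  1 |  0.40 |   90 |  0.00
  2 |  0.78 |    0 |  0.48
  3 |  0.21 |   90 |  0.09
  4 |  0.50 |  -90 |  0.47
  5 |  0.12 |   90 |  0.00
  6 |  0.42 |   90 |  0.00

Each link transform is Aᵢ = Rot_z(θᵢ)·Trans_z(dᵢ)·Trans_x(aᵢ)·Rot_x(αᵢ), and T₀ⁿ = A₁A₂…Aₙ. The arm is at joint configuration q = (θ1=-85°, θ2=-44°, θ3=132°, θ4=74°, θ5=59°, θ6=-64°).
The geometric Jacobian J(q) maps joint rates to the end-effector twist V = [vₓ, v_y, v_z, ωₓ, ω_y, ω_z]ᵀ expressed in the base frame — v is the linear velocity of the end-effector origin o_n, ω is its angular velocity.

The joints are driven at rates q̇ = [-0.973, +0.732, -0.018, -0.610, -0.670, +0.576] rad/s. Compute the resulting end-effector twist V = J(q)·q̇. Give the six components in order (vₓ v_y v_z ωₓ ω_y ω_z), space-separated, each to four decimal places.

-1.2441 1.1706 0.8801 -1.0250 0.1973 -0.1824

o_n = [-0.9887, -1.2877, 0.2043]
J₁: ẑ×o_n = [1.2877, -0.9887, 0.0000], ω = ẑ
J2: z=[-0.9962, -0.0872, 0.0000] o=[0.0349, -0.3985, 0.0000] → [-0.0178, 0.2035, 0.7966, -0.9962, -0.0872, 0.0000]
J3: z=[-0.9962, -0.0872, 0.0000] o=[-0.3944, -0.9993, -0.5418] → [-0.0650, 0.7433, 0.2355, -0.9962, -0.0872, 0.0000]
J4: z=[0.0871, -0.9956, -0.0349] o=[-0.4834, -1.0144, -0.3320] → [-0.5434, -0.0291, -0.5268, 0.0871, -0.9956, -0.0349]
J5: z=[-0.2775, 0.0094, -0.9607] o=[-0.9209, -1.5290, -0.2106] → [0.2358, 0.1803, -0.0663, -0.2775, 0.0094, -0.9607]
J6: z=[-0.7752, -0.5928, 0.2181] o=[-0.9890, -1.4324, -0.1900] → [-0.2653, 0.3057, -0.1120, -0.7752, -0.5928, 0.2181]
V = J·q̇ = [-1.2441, 1.1706, 0.8801, -1.0250, 0.1973, -0.1824]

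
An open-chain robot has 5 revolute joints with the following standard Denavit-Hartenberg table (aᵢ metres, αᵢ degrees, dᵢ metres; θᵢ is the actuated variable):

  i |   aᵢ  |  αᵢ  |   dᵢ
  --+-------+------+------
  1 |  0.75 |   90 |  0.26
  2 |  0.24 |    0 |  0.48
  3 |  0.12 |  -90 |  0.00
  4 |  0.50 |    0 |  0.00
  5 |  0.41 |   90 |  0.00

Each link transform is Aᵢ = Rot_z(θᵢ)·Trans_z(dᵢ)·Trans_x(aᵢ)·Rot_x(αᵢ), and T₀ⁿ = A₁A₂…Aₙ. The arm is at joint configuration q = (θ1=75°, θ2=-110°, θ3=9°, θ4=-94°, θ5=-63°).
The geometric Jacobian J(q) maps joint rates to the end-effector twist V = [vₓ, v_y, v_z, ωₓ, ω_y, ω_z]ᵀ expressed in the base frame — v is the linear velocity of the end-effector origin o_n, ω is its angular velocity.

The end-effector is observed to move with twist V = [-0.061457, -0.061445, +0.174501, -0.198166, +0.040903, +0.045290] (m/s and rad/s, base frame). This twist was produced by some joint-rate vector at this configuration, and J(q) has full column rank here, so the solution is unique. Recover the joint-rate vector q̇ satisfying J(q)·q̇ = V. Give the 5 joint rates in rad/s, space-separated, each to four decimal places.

0.0430 -0.9040 0.7020 -0.2240 0.2120

o_n = [1.2875, 0.4042, 0.3214]
J₁: ẑ×o_n = [-0.4042, 1.2875, 0.0000], ω = ẑ
J2: z=[0.9659, -0.2588, 0.0000] o=[0.1941, 0.7244, 0.2600] → [-0.0159, -0.0593, -0.0263, 0.9659, -0.2588, 0.0000]
J3: z=[0.9659, -0.2588, 0.0000] o=[0.6365, 0.5209, 0.0345] → [-0.0743, -0.2771, 0.0558, 0.9659, -0.2588, 0.0000]
J4: z=[0.2541, 0.9482, -0.1908] o=[0.6306, 0.4988, -0.0833] → [0.3657, -0.2282, -0.6469, 0.2541, 0.9482, -0.1908]
J5: z=[0.2541, 0.9482, -0.1908] o=[1.1141, 0.3761, -0.0491] → [0.3566, -0.1272, -0.1573, 0.2541, 0.9482, -0.1908]
q̇ = J⁺·V = [0.0430, -0.9040, 0.7020, -0.2240, 0.2120]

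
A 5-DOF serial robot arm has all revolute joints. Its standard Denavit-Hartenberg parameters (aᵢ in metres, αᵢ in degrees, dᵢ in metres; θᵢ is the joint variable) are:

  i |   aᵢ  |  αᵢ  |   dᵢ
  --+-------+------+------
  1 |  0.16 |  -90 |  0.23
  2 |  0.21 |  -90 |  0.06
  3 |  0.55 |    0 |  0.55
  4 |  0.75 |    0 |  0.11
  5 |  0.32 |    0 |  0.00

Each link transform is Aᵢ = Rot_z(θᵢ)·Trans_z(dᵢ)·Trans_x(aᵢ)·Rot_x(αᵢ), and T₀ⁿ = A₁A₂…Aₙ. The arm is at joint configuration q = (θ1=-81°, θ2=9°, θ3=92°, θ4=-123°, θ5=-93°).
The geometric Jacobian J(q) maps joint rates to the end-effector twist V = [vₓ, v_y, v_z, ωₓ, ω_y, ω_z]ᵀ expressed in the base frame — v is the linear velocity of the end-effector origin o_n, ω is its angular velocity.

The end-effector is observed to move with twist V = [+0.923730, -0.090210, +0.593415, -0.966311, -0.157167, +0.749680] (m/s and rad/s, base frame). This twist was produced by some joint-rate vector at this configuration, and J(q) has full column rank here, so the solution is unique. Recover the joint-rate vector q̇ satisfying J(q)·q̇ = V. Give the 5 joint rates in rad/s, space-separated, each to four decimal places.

o_n = [0.2700, -0.6694, -0.5243]
J₁: ẑ×o_n = [0.6694, 0.2700, -0.0000], ω = ẑ
J2: z=[0.9877, 0.1564, 0.0000] o=[0.0250, -0.1580, 0.2300] → [-0.1180, 0.7450, -0.5434, 0.9877, 0.1564, 0.0000]
J3: z=[-0.0245, 0.1545, -0.9877] o=[0.1167, -0.3535, 0.1971] → [-0.4235, -0.1690, -0.0159, -0.0245, 0.1545, -0.9877]
J4: z=[-0.0245, 0.1545, -0.9877] o=[-0.4426, -0.3358, -0.3431] → [-0.3575, -0.7082, -0.1019, -0.0245, 0.1545, -0.9877]
J5: z=[-0.0245, 0.1545, -0.9877] o=[0.0356, -0.8855, -0.5523] → [0.2177, -0.2308, -0.0415, -0.0245, 0.1545, -0.9877]
q̇ = J⁺·V = [0.7240, -0.9790, 0.2770, -0.8810, 0.5780]

0.7240 -0.9790 0.2770 -0.8810 0.5780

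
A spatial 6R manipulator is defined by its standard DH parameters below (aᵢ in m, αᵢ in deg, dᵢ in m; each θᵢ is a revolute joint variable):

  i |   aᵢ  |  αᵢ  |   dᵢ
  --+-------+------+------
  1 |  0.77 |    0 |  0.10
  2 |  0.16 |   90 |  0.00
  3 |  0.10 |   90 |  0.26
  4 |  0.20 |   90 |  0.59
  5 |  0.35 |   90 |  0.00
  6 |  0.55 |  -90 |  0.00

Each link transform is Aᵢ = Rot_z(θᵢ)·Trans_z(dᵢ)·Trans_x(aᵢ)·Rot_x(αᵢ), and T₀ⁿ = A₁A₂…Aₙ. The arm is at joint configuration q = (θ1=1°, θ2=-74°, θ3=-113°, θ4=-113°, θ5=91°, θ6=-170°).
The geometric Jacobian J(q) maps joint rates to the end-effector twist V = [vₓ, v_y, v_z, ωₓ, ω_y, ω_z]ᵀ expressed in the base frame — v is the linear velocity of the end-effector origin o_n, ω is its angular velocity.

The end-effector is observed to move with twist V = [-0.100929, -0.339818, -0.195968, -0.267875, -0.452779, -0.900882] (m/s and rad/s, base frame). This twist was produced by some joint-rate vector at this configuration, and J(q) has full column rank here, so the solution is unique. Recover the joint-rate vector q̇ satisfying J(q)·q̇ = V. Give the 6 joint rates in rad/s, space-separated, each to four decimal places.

-0.4030 0.3680 0.6800 -0.6650 -0.7200 0.0110

o_n = [0.6631, 0.2413, 0.1558]
J₁: ẑ×o_n = [-0.2413, 0.6631, 0.0000], ω = ẑ
J2: z=[0.0000, 0.0000, 1.0000] o=[0.7699, 0.0134, 0.1000] → [-0.2278, -0.1068, 0.0000, 0.0000, 0.0000, 1.0000]
J3: z=[-0.9563, -0.2924, 0.0000] o=[0.8167, -0.1396, 0.1000] → [-0.0163, 0.0534, -0.4091, -0.9563, -0.2924, 0.0000]
J4: z=[-0.2691, 0.8803, 0.3907] o=[0.5566, -0.1782, 0.0079] → [-0.0337, 0.0814, -0.2067, -0.2691, 0.8803, 0.3907]
J5: z=[-0.2685, -0.4582, 0.8473] o=[0.5828, 0.3658, 0.3104] → [0.1763, 0.0265, 0.0702, -0.2685, -0.4582, 0.8473]
J6: z=[0.9201, 0.1385, 0.3664] o=[0.4830, 0.6731, 0.4450] → [0.1182, 0.3320, -0.4222, 0.9201, 0.1385, 0.3664]
q̇ = J⁺·V = [-0.4030, 0.3680, 0.6800, -0.6650, -0.7200, 0.0110]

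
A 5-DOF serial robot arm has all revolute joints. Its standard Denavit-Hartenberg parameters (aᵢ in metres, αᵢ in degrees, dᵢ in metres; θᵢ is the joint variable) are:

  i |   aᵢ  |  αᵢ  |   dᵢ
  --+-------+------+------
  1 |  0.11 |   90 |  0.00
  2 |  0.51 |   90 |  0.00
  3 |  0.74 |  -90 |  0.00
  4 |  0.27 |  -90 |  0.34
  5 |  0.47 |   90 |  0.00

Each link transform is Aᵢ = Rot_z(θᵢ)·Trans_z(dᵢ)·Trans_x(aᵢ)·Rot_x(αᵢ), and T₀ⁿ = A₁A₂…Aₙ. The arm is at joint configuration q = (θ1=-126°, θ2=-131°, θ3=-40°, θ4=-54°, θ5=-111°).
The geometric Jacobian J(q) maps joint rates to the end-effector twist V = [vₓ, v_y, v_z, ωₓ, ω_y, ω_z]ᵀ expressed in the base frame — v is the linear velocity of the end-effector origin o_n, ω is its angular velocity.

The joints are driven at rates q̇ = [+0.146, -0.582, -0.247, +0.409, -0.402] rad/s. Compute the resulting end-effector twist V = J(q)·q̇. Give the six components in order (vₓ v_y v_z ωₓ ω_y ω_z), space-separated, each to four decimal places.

0.3976 0.3205 0.6042 0.0488 -0.0343 0.1286

o_n = [0.5310, 0.8712, -1.1711]
J₁: ẑ×o_n = [-0.8712, 0.5310, 0.0000], ω = ẑ
J2: z=[-0.8090, 0.5878, 0.0000] o=[-0.0647, -0.0890, 0.0000] → [-0.6884, -0.9475, -1.1269, -0.8090, 0.5878, 0.0000]
J3: z=[0.4436, 0.6106, 0.6561] o=[0.1320, 0.1817, -0.3849] → [-0.9324, 0.6105, 0.0623, 0.4436, 0.6106, 0.6561]
J4: z=[-0.3719, 0.7914, -0.4851] o=[0.7354, 0.2030, -0.8127] → [0.0405, -0.0341, -0.0867, -0.3719, 0.7914, -0.4851]
J5: z=[0.3990, -0.3356, -0.8533] o=[0.8353, 0.6100, -0.9261] → [0.3051, 0.3575, 0.0021, 0.3990, -0.3356, -0.8533]
V = J·q̇ = [0.3976, 0.3205, 0.6042, 0.0488, -0.0343, 0.1286]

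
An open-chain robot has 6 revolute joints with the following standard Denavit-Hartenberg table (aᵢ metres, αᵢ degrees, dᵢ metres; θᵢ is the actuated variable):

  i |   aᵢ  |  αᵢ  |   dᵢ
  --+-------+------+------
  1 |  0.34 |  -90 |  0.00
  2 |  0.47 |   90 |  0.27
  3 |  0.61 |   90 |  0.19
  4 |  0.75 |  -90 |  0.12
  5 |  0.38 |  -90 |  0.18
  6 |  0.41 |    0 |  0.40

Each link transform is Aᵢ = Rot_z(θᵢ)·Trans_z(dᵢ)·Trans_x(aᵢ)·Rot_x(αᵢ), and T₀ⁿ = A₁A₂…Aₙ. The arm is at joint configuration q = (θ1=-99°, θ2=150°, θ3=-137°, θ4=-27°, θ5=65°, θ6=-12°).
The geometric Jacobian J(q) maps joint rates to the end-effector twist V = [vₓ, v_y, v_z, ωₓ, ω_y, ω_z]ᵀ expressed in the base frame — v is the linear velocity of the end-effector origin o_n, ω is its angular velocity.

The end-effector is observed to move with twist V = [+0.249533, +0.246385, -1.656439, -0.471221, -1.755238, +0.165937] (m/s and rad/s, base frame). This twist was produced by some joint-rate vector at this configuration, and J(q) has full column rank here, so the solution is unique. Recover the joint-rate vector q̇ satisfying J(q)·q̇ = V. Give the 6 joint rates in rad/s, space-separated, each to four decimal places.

o_n = [-1.2659, -0.2083, -0.0793]
J₁: ẑ×o_n = [0.2083, -1.2659, 0.0000], ω = ẑ
J2: z=[0.9877, -0.1564, 0.0000] o=[-0.0532, -0.3358, 0.0000] → [0.0124, 0.0783, -0.0638, 0.9877, -0.1564, 0.0000]
J3: z=[-0.0782, -0.4938, -0.8660] o=[0.2772, 0.0240, -0.2350] → [-0.2780, 1.3485, -0.7439, -0.0782, -0.4938, -0.8660]
J4: z=[0.6300, -0.6978, 0.3410] o=[-0.2090, -0.3864, -0.1765] → [-0.1285, -0.4216, -0.6253, 0.6300, -0.6978, 0.3410]
J5: z=[-0.4205, -0.6756, -0.6056] o=[-0.6232, -0.6487, 0.4037] → [0.5930, 0.1862, -0.6194, -0.4205, -0.6756, -0.6056]
J6: z=[0.3255, 0.5107, -0.7957] o=[-1.0207, -0.5682, 0.2927] → [0.0964, 0.3163, 0.2424, 0.3255, 0.5107, -0.7957]
q̇ = J⁺·V = [0.6710, 0.1530, 0.9890, 0.2220, 0.8560, -0.9980]

0.6710 0.1530 0.9890 0.2220 0.8560 -0.9980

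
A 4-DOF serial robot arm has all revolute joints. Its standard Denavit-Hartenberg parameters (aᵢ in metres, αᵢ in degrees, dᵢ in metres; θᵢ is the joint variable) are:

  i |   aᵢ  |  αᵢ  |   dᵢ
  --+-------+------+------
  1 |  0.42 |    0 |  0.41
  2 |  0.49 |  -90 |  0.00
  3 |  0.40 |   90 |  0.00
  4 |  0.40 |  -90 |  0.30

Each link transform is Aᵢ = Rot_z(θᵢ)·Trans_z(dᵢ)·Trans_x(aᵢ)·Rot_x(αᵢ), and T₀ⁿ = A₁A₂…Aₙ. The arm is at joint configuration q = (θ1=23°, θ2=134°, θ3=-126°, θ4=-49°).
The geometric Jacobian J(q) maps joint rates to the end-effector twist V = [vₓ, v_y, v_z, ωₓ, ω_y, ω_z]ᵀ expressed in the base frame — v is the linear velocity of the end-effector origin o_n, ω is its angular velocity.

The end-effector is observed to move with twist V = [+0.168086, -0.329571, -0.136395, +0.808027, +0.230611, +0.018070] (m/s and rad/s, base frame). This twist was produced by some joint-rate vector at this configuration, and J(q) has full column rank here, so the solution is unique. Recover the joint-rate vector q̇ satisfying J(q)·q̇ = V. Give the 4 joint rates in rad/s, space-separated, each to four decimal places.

o_n = [0.6353, 0.3865, 0.7696]
J₁: ẑ×o_n = [-0.3865, 0.6353, 0.0000], ω = ẑ
J2: z=[0.0000, 0.0000, 1.0000] o=[0.3866, 0.1641, 0.4100] → [-0.2224, 0.2487, 0.0000, 0.0000, 0.0000, 1.0000]
J3: z=[-0.3907, -0.9205, 0.0000] o=[-0.0644, 0.3556, 0.4100] → [-0.3310, 0.1405, 0.6321, -0.3907, -0.9205, 0.0000]
J4: z=[0.7447, -0.3161, -0.5878] o=[0.1520, 0.2637, 0.7336] → [0.0608, -0.3109, 0.2442, 0.7447, -0.3161, -0.5878]
q̇ = J⁺·V = [-0.3280, 0.8210, -0.5280, 0.8080]

-0.3280 0.8210 -0.5280 0.8080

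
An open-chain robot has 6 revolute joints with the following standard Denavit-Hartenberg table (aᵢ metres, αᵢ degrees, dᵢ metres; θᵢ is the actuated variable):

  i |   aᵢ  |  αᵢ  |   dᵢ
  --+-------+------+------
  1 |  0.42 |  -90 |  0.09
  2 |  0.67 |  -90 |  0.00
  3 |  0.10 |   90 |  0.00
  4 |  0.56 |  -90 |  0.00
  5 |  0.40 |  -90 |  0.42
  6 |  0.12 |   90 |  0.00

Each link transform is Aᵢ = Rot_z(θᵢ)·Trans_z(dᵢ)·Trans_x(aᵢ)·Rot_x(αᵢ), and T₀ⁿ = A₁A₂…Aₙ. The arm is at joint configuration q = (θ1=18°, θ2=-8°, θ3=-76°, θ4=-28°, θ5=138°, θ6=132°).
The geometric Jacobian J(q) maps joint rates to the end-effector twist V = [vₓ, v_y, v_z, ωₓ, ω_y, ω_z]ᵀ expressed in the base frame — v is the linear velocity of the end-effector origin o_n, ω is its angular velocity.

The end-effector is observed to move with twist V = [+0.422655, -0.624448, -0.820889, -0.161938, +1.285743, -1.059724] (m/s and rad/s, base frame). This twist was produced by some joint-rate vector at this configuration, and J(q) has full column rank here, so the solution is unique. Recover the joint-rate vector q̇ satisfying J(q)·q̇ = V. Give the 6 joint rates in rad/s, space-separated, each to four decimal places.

-0.2000 0.5040 0.5330 0.6450 0.6750 -0.7760

o_n = [1.2217, 0.8934, 0.0909]
J₁: ẑ×o_n = [-0.8934, 1.2217, 0.0000], ω = ẑ
J2: z=[-0.3090, 0.9511, 0.0000] o=[0.3994, 0.1298, 0.0900] → [0.0009, 0.0003, -1.0180, -0.3090, 0.9511, 0.0000]
J3: z=[0.1324, 0.0430, -0.9903] o=[1.0305, 0.3348, 0.1832] → [0.5492, -0.1772, 0.0657, 0.1324, 0.0430, -0.9903]
J4: z=[-0.9886, -0.0668, -0.1350] o=[1.0233, 0.4345, 0.1866] → [0.0684, -0.1214, -0.4404, -0.9886, -0.0668, -0.1350]
J5: z=[0.0831, 0.5060, -0.8585] o=[0.9529, 0.9161, 0.4636] → [-0.2080, -0.1998, -0.1379, 0.0831, 0.5060, -0.8585]
J6: z=[-0.6505, -0.6251, -0.4313] o=[1.2897, 0.8908, -0.0079] → [-0.0607, 0.0936, -0.0442, -0.6505, -0.6251, -0.4313]
q̇ = J⁺·V = [-0.2000, 0.5040, 0.5330, 0.6450, 0.6750, -0.7760]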